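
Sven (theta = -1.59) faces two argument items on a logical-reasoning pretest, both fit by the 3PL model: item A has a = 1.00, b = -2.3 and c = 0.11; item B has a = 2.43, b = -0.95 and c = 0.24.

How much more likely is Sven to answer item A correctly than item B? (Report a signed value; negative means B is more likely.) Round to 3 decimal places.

0.334

P(theta) = c + (1 − c) · 1 / (1 + exp(−a(theta − b)))
P_A = 0.7067
P_B = 0.3725
P_A − P_B = 0.3342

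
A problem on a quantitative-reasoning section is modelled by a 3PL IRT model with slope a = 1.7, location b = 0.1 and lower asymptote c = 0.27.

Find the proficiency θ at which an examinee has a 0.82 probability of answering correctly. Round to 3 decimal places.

P(θ) = c + (1 − c) · 1 / (1 + exp(−a(θ − b)))
Remove guessing floor: (0.82 − 0.27)/(1 − 0.27) = 0.7534
logit = ln(0.7534/0.2466) = 1.1170
θ = b + logit/(a) = 0.1 + 1.1170/1.7000 = 0.7570

0.757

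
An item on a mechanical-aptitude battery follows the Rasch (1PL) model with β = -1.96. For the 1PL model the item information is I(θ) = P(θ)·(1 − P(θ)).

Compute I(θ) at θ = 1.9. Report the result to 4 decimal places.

0.0202

P = 1/(1+e^{-3.8600}) = 0.9794
P(1−P) = 0.9794 × 0.0206 = 0.0202
I = P(1−P) = 0.02021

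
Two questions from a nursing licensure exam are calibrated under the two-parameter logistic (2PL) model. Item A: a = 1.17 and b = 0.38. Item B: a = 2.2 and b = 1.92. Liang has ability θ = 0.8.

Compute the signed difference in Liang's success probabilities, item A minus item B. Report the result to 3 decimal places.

0.542

P(θ) = 1 / (1 + exp(−a(θ − b)))
P_A = 0.6204
P_B = 0.0784
P_A − P_B = 0.5420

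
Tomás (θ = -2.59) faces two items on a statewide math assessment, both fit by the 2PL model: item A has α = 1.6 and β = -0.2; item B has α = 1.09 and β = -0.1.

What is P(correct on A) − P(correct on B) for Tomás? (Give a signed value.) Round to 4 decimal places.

P(θ) = 1 / (1 + exp(−α(θ − β)))
P_A = 0.0214
P_B = 0.0621
P_A − P_B = -0.0408

-0.0408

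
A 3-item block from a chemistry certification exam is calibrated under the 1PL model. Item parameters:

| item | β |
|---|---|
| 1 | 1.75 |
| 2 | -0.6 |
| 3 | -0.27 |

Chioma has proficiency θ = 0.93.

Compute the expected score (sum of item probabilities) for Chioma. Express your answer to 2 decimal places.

1.90

P(θ) = 1 / (1 + exp(−(θ − β)))
P_1 = 1/(1+e^{0.8200}) = 0.3058
P_2 = 1/(1+e^{-1.5300}) = 0.8220
P_3 = 1/(1+e^{-1.2000}) = 0.7685
E[score] = 0.3058 + 0.8220 + 0.7685 = 1.8963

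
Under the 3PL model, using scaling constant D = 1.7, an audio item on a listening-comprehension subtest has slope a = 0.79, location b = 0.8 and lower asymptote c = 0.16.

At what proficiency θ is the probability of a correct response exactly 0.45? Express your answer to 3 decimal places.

P(θ) = c + (1 − c) · 1 / (1 + exp(−D·a(θ − b)))
Remove guessing floor: (0.45 − 0.16)/(1 − 0.16) = 0.3452
logit = ln(0.3452/0.6548) = -0.6400
θ = b + logit/(1.7·a) = 0.8 + (-0.6400)/1.3430 = 0.3234

0.323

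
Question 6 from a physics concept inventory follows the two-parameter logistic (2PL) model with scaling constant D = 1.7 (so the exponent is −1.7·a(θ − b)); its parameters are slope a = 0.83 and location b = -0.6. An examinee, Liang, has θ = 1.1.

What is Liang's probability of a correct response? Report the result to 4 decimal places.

0.9167

P(θ) = 1 / (1 + exp(−D·a(θ − b)))
Exponent: 1.7 × 0.83 × (1.1 − (-0.6)) = 2.3987
1/(1 + e^{-2.3987}) = 0.9167
P = 0.9167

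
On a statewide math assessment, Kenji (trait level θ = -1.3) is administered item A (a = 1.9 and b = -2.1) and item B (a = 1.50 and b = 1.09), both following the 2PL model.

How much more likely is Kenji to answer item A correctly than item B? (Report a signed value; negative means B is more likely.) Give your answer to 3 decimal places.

0.794

P(θ) = 1 / (1 + exp(−a(θ − b)))
P_A = 0.8205
P_B = 0.0270
P_A − P_B = 0.7936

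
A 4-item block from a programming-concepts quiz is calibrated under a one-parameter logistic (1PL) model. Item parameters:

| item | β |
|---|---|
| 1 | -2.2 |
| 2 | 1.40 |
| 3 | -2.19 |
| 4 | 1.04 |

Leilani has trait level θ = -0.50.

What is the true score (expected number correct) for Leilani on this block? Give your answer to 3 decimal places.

1.996

P(θ) = 1 / (1 + exp(−(θ − β)))
P_1 = 1/(1+e^{-1.7000}) = 0.8455
P_2 = 1/(1+e^{1.9000}) = 0.1301
P_3 = 1/(1+e^{-1.6900}) = 0.8442
P_4 = 1/(1+e^{1.5400}) = 0.1765
E[score] = 0.8455 + 0.1301 + 0.8442 + 0.1765 = 1.9964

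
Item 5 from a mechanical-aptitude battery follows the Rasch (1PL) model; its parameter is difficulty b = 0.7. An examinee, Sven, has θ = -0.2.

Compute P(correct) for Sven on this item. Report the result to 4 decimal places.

0.2891

P(θ) = 1 / (1 + exp(−(θ − b)))
Exponent: (-0.2 − 0.7) = -0.9000
1/(1 + e^{0.9000}) = 0.2891
P = 0.2891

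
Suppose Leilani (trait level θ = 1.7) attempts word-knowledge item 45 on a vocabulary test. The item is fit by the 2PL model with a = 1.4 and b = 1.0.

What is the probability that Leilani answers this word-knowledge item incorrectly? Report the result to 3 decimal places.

0.273

P(θ) = 1 / (1 + exp(−a(θ − b)))
Exponent: 1.4 × (1.7 − 1.0) = 0.9800
1/(1 + e^{-0.9800}) = 0.7271
P(incorrect) = 1 − 0.7271 = 0.2729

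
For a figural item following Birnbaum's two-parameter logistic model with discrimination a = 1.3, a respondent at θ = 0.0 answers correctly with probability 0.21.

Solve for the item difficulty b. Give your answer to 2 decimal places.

1.02

P(θ) = 1 / (1 + exp(−a(θ − b)))
logit(0.21) = ln(0.21/0.79) = -1.3249
b = θ − logit/(a) = 0.0 − (-1.3249)/1.3000 = 1.0192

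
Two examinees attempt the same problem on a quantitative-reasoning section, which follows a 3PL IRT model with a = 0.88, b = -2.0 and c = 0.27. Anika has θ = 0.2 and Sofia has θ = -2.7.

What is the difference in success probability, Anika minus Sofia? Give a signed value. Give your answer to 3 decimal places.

P(θ) = c + (1 − c) · 1 / (1 + exp(−a(θ − b)))
P(Anika) = 0.9080  [exponent 1.9360]
P(Sofia) = 0.5260  [exponent -0.6160]
Difference = 0.9080 − 0.5260 = 0.3820

0.382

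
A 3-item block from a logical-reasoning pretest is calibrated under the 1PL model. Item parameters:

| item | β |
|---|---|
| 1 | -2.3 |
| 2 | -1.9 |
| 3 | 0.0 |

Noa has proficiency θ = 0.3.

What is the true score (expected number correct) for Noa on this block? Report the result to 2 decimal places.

P(θ) = 1 / (1 + exp(−(θ − β)))
P_1 = 1/(1+e^{-2.6000}) = 0.9309
P_2 = 1/(1+e^{-2.2000}) = 0.9002
P_3 = 1/(1+e^{-0.3000}) = 0.5744
E[score] = 0.9309 + 0.9002 + 0.5744 = 2.4056

2.41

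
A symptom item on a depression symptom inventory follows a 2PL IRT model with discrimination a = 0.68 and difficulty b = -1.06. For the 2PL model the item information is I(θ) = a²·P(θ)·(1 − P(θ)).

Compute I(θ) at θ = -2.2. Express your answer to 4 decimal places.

P = 1/(1+e^{0.7752}) = 0.3154
P(1−P) = 0.3154 × 0.6846 = 0.2159
I = a² × P(1−P) = 0.68² × 0.2159 = 0.09984

0.0998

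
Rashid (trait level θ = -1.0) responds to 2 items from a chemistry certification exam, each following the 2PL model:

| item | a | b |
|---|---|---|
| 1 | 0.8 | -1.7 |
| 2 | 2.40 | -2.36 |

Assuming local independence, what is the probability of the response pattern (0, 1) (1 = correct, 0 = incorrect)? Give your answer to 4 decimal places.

0.3502

P(θ) = 1 / (1 + exp(−a(θ − b)))
P_1 = 1/(1+e^{-0.5600}) = 0.6365
P_2 = 1/(1+e^{-3.2640}) = 0.9632
L = (1−P_1) × P_2 = 0.3635 × 0.9632 = 0.35016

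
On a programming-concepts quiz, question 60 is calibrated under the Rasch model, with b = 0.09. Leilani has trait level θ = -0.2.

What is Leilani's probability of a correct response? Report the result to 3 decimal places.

P(θ) = 1 / (1 + exp(−(θ − b)))
Exponent: (-0.2 − 0.09) = -0.2900
1/(1 + e^{0.2900}) = 0.4280
P = 0.4280

0.428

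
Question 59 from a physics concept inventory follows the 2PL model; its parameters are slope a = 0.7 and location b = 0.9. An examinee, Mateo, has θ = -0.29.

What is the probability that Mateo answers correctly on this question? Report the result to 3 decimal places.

P(θ) = 1 / (1 + exp(−a(θ − b)))
Exponent: 0.7 × (-0.29 − 0.9) = -0.8330
1/(1 + e^{0.8330}) = 0.3030

0.303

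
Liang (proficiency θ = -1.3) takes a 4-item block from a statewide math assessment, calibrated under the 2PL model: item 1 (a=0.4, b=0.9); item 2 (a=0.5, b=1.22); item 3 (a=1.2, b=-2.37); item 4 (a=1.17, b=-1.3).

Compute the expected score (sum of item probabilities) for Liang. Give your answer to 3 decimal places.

1.797

P(θ) = 1 / (1 + exp(−a(θ − b)))
P_1 = 1/(1+e^{0.8800}) = 0.2932
P_2 = 1/(1+e^{1.2600}) = 0.2210
P_3 = 1/(1+e^{-1.2840}) = 0.7831
P_4 = 1/(1+e^{0.0000}) = 0.5000
E[score] = 0.2932 + 0.2210 + 0.7831 + 0.5000 = 1.7973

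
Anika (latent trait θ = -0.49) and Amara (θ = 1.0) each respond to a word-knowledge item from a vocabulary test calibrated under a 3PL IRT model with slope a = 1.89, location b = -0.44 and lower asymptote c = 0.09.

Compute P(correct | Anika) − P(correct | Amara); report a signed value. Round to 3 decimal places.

P(θ) = c + (1 − c) · 1 / (1 + exp(−a(θ − b)))
P(Anika) = 0.5235  [exponent -0.0945]
P(Amara) = 0.9438  [exponent 2.7216]
Difference = 0.5235 − 0.9438 = -0.4203

-0.420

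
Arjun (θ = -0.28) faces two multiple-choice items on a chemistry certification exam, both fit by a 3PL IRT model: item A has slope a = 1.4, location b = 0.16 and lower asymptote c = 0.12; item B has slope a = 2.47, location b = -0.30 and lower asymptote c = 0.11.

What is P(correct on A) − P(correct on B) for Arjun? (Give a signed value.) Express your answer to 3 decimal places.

-0.137

P(θ) = c + (1 − c) · 1 / (1 + exp(−a(θ − b)))
P_A = 0.4286
P_B = 0.5660
P_A − P_B = -0.1374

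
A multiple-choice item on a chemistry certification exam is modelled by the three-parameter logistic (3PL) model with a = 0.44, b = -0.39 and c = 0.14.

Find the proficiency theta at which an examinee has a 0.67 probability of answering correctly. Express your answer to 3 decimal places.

P(theta) = c + (1 − c) · 1 / (1 + exp(−a(theta − b)))
Remove guessing floor: (0.67 − 0.14)/(1 − 0.14) = 0.6163
logit = ln(0.6163/0.3837) = 0.4738
theta = b + logit/(a) = -0.39 + 0.4738/0.4400 = 0.6868

0.687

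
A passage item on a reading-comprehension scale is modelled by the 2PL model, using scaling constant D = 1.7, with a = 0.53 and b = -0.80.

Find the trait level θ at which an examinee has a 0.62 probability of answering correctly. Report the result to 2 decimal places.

P(θ) = 1 / (1 + exp(−D·a(θ − b)))
logit = ln(0.6200/0.3800) = 0.4895
θ = b + logit/(1.7·a) = -0.80 + 0.4895/0.9010 = -0.2567

-0.26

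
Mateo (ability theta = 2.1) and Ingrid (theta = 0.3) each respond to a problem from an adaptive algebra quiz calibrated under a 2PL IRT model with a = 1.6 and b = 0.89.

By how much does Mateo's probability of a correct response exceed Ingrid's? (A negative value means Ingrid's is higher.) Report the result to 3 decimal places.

0.594

P(theta) = 1 / (1 + exp(−a(theta − b)))
P(Mateo) = 0.8739  [exponent 1.9360]
P(Ingrid) = 0.2801  [exponent -0.9440]
Difference = 0.8739 − 0.2801 = 0.5938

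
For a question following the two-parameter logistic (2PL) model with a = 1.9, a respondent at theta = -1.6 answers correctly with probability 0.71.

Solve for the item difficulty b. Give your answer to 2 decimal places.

-2.07

P(theta) = 1 / (1 + exp(−a(theta − b)))
logit(0.71) = ln(0.71/0.29) = 0.8954
b = theta − logit/(a) = -1.6 − 0.8954/1.9000 = -2.0713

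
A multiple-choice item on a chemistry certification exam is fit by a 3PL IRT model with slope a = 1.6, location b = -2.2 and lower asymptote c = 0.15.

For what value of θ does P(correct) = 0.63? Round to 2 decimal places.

P(θ) = c + (1 − c) · 1 / (1 + exp(−a(θ − b)))
Remove guessing floor: (0.63 − 0.15)/(1 − 0.15) = 0.5647
logit = ln(0.5647/0.4353) = 0.2603
θ = b + logit/(a) = -2.2 + 0.2603/1.6000 = -2.0373

-2.04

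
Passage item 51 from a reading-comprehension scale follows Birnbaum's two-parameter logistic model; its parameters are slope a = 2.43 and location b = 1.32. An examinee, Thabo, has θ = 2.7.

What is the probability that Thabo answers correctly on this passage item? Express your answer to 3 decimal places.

0.966

P(θ) = 1 / (1 + exp(−a(θ − b)))
Exponent: 2.43 × (2.7 − 1.32) = 3.3534
1/(1 + e^{-3.3534}) = 0.9662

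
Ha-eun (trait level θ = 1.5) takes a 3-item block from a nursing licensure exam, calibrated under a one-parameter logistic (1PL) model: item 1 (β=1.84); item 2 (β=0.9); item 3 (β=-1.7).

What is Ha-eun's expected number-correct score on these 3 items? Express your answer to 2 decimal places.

P(θ) = 1 / (1 + exp(−(θ − β)))
P_1 = 1/(1+e^{0.3400}) = 0.4158
P_2 = 1/(1+e^{-0.6000}) = 0.6457
P_3 = 1/(1+e^{-3.2000}) = 0.9608
E[score] = 0.4158 + 0.6457 + 0.9608 = 2.0223

2.02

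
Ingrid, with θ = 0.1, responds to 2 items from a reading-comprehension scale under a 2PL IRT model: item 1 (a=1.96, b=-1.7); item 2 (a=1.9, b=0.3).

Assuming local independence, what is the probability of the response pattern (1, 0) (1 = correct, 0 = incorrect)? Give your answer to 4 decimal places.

P(θ) = 1 / (1 + exp(−a(θ − b)))
P_1 = 1/(1+e^{-3.5280}) = 0.9715
P_2 = 1/(1+e^{0.3800}) = 0.4061
L = P_1 × (1−P_2) = 0.9715 × 0.5939 = 0.57693

0.5769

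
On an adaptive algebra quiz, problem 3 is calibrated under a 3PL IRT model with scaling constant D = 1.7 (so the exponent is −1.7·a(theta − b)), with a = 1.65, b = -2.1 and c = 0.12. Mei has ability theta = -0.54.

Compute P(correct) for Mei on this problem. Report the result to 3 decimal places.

P(theta) = c + (1 − c) · 1 / (1 + exp(−D·a(theta − b)))
Exponent: 1.7 × 1.65 × (-0.54 − (-2.1)) = 4.3758
1/(1 + e^{-4.3758}) = 0.9876
P = 0.12 + 0.88 × 0.9876 = 0.9891

0.989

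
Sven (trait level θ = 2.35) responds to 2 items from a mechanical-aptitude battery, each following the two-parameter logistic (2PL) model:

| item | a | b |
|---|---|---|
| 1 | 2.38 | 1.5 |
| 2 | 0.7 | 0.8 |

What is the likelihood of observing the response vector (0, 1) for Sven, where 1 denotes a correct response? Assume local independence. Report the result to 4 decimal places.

P(θ) = 1 / (1 + exp(−a(θ − b)))
P_1 = 1/(1+e^{-2.0230}) = 0.8832
P_2 = 1/(1+e^{-1.0850}) = 0.7474
L = (1−P_1) × P_2 = 0.1168 × 0.7474 = 0.08731

0.0873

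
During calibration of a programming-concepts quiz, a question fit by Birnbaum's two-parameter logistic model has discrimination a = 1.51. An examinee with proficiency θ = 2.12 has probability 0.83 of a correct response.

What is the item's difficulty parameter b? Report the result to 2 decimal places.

1.07

P(θ) = 1 / (1 + exp(−a(θ − b)))
logit(0.83) = ln(0.83/0.17) = 1.5856
b = θ − logit/(a) = 2.12 − 1.5856/1.5100 = 1.0699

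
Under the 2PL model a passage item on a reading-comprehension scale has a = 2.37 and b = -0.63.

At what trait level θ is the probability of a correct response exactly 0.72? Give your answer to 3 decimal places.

-0.231

P(θ) = 1 / (1 + exp(−a(θ − b)))
logit = ln(0.7200/0.2800) = 0.9445
θ = b + logit/(a) = -0.63 + 0.9445/2.3700 = -0.2315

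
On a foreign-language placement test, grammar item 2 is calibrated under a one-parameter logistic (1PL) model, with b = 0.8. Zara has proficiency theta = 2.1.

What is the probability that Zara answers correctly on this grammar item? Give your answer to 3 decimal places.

0.786

P(theta) = 1 / (1 + exp(−(theta − b)))
Exponent: (2.1 − 0.8) = 1.3000
1/(1 + e^{-1.3000}) = 0.7858
P = 0.7858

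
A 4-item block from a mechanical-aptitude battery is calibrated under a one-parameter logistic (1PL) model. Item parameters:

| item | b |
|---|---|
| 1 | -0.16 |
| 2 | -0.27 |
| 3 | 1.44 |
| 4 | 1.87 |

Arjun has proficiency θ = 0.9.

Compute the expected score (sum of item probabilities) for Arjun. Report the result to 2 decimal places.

2.15

P(θ) = 1 / (1 + exp(−(θ − b)))
P_1 = 1/(1+e^{-1.0600}) = 0.7427
P_2 = 1/(1+e^{-1.1700}) = 0.7631
P_3 = 1/(1+e^{0.5400}) = 0.3682
P_4 = 1/(1+e^{0.9700}) = 0.2749
E[score] = 0.7427 + 0.7631 + 0.3682 + 0.2749 = 2.1489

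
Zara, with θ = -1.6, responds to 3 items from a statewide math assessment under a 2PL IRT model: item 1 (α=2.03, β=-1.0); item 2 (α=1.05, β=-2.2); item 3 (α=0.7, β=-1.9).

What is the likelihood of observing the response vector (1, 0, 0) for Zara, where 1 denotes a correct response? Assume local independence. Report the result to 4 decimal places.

P(θ) = 1 / (1 + exp(−α(θ − β)))
P_1 = 1/(1+e^{1.2180}) = 0.2283
P_2 = 1/(1+e^{-0.6300}) = 0.6525
P_3 = 1/(1+e^{-0.2100}) = 0.5523
L = P_1 × (1−P_2) × (1−P_3) = 0.2283 × 0.3475 × 0.4477 = 0.03552

0.0355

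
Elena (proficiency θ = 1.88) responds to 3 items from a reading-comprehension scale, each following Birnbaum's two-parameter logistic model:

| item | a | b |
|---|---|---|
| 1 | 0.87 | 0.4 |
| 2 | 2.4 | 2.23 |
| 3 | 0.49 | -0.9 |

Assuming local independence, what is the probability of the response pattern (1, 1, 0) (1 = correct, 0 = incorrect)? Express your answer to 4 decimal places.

P(θ) = 1 / (1 + exp(−a(θ − b)))
P_1 = 1/(1+e^{-1.2876}) = 0.7837
P_2 = 1/(1+e^{0.8400}) = 0.3015
P_3 = 1/(1+e^{-1.3622}) = 0.7961
L = P_1 × P_2 × (1−P_3) = 0.7837 × 0.3015 × 0.2039 = 0.04818

0.0482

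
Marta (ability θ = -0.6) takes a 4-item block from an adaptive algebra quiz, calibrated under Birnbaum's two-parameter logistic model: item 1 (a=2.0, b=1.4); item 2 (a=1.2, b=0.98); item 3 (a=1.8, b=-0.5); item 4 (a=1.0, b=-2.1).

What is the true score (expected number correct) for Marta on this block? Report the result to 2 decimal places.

1.42

P(θ) = 1 / (1 + exp(−a(θ − b)))
P_1 = 1/(1+e^{4.0000}) = 0.0180
P_2 = 1/(1+e^{1.8960}) = 0.1306
P_3 = 1/(1+e^{0.1800}) = 0.4551
P_4 = 1/(1+e^{-1.5000}) = 0.8176
E[score] = 0.0180 + 0.1306 + 0.4551 + 0.8176 = 1.4212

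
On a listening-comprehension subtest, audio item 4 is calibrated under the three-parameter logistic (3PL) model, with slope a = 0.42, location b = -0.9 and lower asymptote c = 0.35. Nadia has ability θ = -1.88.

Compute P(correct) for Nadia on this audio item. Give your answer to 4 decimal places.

P(θ) = c + (1 − c) · 1 / (1 + exp(−a(θ − b)))
Exponent: 0.42 × (-1.88 − (-0.9)) = -0.4116
1/(1 + e^{0.4116}) = 0.3985
P = 0.35 + 0.65 × 0.3985 = 0.6090

0.6090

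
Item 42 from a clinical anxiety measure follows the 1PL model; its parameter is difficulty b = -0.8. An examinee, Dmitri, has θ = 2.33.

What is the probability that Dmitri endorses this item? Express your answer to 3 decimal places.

P(θ) = 1 / (1 + exp(−(θ − b)))
Exponent: (2.33 − (-0.8)) = 3.1300
1/(1 + e^{-3.1300}) = 0.9581
P = 0.9581

0.958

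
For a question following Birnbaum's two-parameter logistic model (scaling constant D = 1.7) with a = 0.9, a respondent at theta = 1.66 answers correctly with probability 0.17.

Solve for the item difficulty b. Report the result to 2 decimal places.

P(theta) = 1 / (1 + exp(−D·a(theta − b)))
logit(0.17) = ln(0.17/0.83) = -1.5856
b = theta − logit/(1.7·a) = 1.66 − (-1.5856)/1.5300 = 2.6964

2.70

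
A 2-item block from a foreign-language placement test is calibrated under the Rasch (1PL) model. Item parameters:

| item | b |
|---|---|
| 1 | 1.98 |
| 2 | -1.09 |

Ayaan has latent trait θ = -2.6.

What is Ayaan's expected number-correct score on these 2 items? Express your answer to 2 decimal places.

0.19

P(θ) = 1 / (1 + exp(−(θ − b)))
P_1 = 1/(1+e^{4.5800}) = 0.0102
P_2 = 1/(1+e^{1.5100}) = 0.1809
E[score] = 0.0102 + 0.1809 = 0.1911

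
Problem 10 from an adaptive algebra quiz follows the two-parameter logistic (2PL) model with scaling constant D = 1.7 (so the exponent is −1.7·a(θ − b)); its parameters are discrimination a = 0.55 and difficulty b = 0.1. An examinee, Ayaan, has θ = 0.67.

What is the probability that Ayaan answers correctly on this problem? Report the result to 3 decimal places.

0.630

P(θ) = 1 / (1 + exp(−D·a(θ − b)))
Exponent: 1.7 × 0.55 × (0.67 − 0.1) = 0.5330
1/(1 + e^{-0.5330}) = 0.6302
P = 0.6302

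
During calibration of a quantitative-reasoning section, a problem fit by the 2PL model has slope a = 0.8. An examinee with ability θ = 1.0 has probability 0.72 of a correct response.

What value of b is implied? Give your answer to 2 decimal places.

P(θ) = 1 / (1 + exp(−a(θ − b)))
logit(0.72) = ln(0.72/0.28) = 0.9445
b = θ − logit/(a) = 1.0 − 0.9445/0.8000 = -0.1806

-0.18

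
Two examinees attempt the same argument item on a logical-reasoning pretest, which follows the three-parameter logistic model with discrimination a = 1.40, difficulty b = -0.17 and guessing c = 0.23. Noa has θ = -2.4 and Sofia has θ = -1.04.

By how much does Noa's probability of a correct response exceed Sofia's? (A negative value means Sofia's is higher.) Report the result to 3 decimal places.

P(θ) = c + (1 − c) · 1 / (1 + exp(−a(θ − b)))
P(Noa) = 0.2625  [exponent -3.1220]
P(Sofia) = 0.4058  [exponent -1.2180]
Difference = 0.2625 − 0.4058 = -0.1433

-0.143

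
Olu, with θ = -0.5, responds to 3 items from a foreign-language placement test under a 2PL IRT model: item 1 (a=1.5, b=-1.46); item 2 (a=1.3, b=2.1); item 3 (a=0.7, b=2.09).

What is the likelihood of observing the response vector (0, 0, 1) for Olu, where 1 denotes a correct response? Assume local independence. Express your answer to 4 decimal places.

0.0260

P(θ) = 1 / (1 + exp(−a(θ − b)))
P_1 = 1/(1+e^{-1.4400}) = 0.8085
P_2 = 1/(1+e^{3.3800}) = 0.0329
P_3 = 1/(1+e^{1.8130}) = 0.1403
L = (1−P_1) × (1−P_2) × P_3 = 0.1915 × 0.9671 × 0.1403 = 0.02598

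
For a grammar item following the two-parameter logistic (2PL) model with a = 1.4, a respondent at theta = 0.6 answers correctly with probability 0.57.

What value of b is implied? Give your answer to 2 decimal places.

0.40

P(theta) = 1 / (1 + exp(−a(theta − b)))
logit(0.57) = ln(0.57/0.43) = 0.2819
b = theta − logit/(a) = 0.6 − 0.2819/1.4000 = 0.3987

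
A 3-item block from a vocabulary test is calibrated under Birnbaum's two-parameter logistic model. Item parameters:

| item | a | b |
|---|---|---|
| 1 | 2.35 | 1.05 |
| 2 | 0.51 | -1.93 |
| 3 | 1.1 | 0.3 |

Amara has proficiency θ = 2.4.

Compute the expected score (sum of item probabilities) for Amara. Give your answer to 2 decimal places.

2.77

P(θ) = 1 / (1 + exp(−a(θ − b)))
P_1 = 1/(1+e^{-3.1725}) = 0.9598
P_2 = 1/(1+e^{-2.2083}) = 0.9010
P_3 = 1/(1+e^{-2.3100}) = 0.9097
E[score] = 0.9598 + 0.9010 + 0.9097 = 2.7705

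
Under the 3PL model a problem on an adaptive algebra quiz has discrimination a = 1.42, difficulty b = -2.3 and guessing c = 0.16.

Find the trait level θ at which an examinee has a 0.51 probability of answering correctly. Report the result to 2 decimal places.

P(θ) = c + (1 − c) · 1 / (1 + exp(−a(θ − b)))
Remove guessing floor: (0.51 − 0.16)/(1 − 0.16) = 0.4167
logit = ln(0.4167/0.5833) = -0.3365
θ = b + logit/(a) = -2.3 + (-0.3365)/1.4200 = -2.5370

-2.54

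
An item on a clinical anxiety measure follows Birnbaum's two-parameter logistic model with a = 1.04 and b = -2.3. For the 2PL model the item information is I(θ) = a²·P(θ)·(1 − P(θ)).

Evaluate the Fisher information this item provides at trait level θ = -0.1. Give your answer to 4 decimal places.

0.0905

P = 1/(1+e^{-2.2880}) = 0.9079
P(1−P) = 0.9079 × 0.0921 = 0.0836
I = a² × P(1−P) = 1.04² × 0.0836 = 0.09046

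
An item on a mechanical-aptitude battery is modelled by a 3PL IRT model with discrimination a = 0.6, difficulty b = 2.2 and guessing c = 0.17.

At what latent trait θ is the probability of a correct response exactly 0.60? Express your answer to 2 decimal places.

2.32

P(θ) = c + (1 − c) · 1 / (1 + exp(−a(θ − b)))
Remove guessing floor: (0.60 − 0.17)/(1 − 0.17) = 0.5181
logit = ln(0.5181/0.4819) = 0.0723
θ = b + logit/(a) = 2.2 + 0.0723/0.6000 = 2.3205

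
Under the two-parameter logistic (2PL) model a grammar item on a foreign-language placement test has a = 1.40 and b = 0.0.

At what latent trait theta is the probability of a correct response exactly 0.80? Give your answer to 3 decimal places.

0.990

P(theta) = 1 / (1 + exp(−a(theta − b)))
logit = ln(0.8000/0.2000) = 1.3863
theta = b + logit/(a) = 0.0 + 1.3863/1.4000 = 0.9902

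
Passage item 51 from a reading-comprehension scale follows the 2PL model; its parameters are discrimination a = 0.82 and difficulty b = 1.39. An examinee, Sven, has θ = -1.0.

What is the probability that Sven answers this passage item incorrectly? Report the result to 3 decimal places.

0.877

P(θ) = 1 / (1 + exp(−a(θ − b)))
Exponent: 0.82 × (-1.0 − 1.39) = -1.9598
1/(1 + e^{1.9598}) = 0.1235
P(incorrect) = 1 − 0.1235 = 0.8765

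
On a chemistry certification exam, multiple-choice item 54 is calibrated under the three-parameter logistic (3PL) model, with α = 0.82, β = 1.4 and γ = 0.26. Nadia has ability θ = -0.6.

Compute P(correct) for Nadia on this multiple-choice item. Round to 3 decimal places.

0.380

P(θ) = γ + (1 − γ) · 1 / (1 + exp(−α(θ − β)))
Exponent: 0.82 × (-0.6 − 1.4) = -1.6400
1/(1 + e^{1.6400}) = 0.1625
P = 0.26 + 0.74 × 0.1625 = 0.3802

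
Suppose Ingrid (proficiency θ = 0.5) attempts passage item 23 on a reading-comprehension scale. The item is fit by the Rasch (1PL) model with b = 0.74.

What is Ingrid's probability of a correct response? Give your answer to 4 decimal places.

0.4403

P(θ) = 1 / (1 + exp(−(θ − b)))
Exponent: (0.5 − 0.74) = -0.2400
1/(1 + e^{0.2400}) = 0.4403
P = 0.4403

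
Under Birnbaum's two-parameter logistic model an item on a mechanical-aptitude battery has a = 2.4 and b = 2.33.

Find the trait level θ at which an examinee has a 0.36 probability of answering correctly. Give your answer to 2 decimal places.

P(θ) = 1 / (1 + exp(−a(θ − b)))
logit = ln(0.3600/0.6400) = -0.5754
θ = b + logit/(a) = 2.33 + (-0.5754)/2.4000 = 2.0903

2.09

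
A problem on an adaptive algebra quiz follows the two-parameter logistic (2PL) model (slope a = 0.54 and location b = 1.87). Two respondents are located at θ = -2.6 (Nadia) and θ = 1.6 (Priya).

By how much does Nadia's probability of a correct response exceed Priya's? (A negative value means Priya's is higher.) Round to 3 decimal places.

-0.381

P(θ) = 1 / (1 + exp(−a(θ − b)))
P(Nadia) = 0.0821  [exponent -2.4138]
P(Priya) = 0.4636  [exponent -0.1458]
Difference = 0.0821 − 0.4636 = -0.3815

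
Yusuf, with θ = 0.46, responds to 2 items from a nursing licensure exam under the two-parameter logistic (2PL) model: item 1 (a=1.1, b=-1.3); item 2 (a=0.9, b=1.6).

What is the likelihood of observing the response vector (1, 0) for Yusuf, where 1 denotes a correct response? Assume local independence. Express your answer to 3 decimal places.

P(θ) = 1 / (1 + exp(−a(θ − b)))
P_1 = 1/(1+e^{-1.9360}) = 0.8739
P_2 = 1/(1+e^{1.0260}) = 0.2639
L = P_1 × (1−P_2) = 0.8739 × 0.7361 = 0.64332

0.643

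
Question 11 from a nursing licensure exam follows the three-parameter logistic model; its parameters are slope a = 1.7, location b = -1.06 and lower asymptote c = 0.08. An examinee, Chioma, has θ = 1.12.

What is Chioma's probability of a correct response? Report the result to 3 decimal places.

0.978

P(θ) = c + (1 − c) · 1 / (1 + exp(−a(θ − b)))
Exponent: 1.7 × (1.12 − (-1.06)) = 3.7060
1/(1 + e^{-3.7060}) = 0.9760
P = 0.08 + 0.92 × 0.9760 = 0.9779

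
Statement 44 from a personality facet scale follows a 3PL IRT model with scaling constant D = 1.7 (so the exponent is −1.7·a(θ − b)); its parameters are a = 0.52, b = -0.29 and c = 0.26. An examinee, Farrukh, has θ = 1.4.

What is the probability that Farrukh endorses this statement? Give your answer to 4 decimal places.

0.8643

P(θ) = c + (1 − c) · 1 / (1 + exp(−D·a(θ − b)))
Exponent: 1.7 × 0.52 × (1.4 − (-0.29)) = 1.4940
1/(1 + e^{-1.4940}) = 0.8167
P = 0.26 + 0.74 × 0.8167 = 0.8643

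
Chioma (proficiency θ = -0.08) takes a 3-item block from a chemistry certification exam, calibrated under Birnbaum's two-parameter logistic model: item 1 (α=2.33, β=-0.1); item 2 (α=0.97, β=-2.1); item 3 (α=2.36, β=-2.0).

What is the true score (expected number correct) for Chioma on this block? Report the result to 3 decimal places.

P(θ) = 1 / (1 + exp(−α(θ − β)))
P_1 = 1/(1+e^{-0.0466}) = 0.5116
P_2 = 1/(1+e^{-1.9594}) = 0.8765
P_3 = 1/(1+e^{-4.5312}) = 0.9893
E[score] = 0.5116 + 0.8765 + 0.9893 = 2.3775

2.377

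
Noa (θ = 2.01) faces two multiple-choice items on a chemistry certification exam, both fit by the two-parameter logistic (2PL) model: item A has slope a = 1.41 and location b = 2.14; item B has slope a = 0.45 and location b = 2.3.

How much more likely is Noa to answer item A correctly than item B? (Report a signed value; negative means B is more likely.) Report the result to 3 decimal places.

P(θ) = 1 / (1 + exp(−a(θ − b)))
P_A = 0.4543
P_B = 0.4674
P_A − P_B = -0.0131

-0.013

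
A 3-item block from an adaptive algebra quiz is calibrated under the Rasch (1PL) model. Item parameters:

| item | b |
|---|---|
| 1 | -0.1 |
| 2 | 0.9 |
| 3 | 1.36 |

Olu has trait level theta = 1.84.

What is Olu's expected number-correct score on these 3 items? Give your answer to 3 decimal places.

P(theta) = 1 / (1 + exp(−(theta − b)))
P_1 = 1/(1+e^{-1.9400}) = 0.8744
P_2 = 1/(1+e^{-0.9400}) = 0.7191
P_3 = 1/(1+e^{-0.4800}) = 0.6177
E[score] = 0.8744 + 0.7191 + 0.6177 = 2.2112

2.211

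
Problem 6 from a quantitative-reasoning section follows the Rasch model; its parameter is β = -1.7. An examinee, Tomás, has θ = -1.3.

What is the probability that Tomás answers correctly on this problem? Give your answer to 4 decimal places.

0.5987

P(θ) = 1 / (1 + exp(−(θ − β)))
Exponent: (-1.3 − (-1.7)) = 0.4000
1/(1 + e^{-0.4000}) = 0.5987
P = 0.5987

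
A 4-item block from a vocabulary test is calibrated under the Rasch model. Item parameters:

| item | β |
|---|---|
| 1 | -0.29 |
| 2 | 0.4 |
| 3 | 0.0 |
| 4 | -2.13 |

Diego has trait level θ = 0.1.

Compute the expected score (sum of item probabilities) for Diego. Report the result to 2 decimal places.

P(θ) = 1 / (1 + exp(−(θ − β)))
P_1 = 1/(1+e^{-0.3900}) = 0.5963
P_2 = 1/(1+e^{0.3000}) = 0.4256
P_3 = 1/(1+e^{-0.1000}) = 0.5250
P_4 = 1/(1+e^{-2.2300}) = 0.9029
E[score] = 0.5963 + 0.4256 + 0.5250 + 0.9029 = 2.4497

2.45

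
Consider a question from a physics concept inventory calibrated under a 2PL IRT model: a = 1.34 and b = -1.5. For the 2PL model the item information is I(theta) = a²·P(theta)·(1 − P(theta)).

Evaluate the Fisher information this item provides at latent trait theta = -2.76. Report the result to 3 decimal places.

P = 1/(1+e^{1.6884}) = 0.1560
P(1−P) = 0.1560 × 0.8440 = 0.1317
I = a² × P(1−P) = 1.34² × 0.1317 = 0.23640

0.236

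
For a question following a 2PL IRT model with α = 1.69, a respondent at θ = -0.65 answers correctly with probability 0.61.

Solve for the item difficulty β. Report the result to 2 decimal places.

P(θ) = 1 / (1 + exp(−α(θ − β)))
logit(0.61) = ln(0.61/0.39) = 0.4473
β = θ − logit/(α) = -0.65 − 0.4473/1.6900 = -0.9147

-0.91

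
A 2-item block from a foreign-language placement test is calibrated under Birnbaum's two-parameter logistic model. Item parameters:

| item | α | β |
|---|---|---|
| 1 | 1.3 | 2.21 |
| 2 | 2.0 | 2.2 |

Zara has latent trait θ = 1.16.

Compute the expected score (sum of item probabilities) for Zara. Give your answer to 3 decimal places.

P(θ) = 1 / (1 + exp(−α(θ − β)))
P_1 = 1/(1+e^{1.3650}) = 0.2034
P_2 = 1/(1+e^{2.0800}) = 0.1111
E[score] = 0.2034 + 0.1111 = 0.3145

0.314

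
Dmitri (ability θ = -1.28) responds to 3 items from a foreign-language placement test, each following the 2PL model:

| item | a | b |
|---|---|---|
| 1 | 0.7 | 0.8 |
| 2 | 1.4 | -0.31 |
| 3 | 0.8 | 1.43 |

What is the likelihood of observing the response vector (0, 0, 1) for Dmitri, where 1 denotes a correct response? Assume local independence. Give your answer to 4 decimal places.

0.0662

P(θ) = 1 / (1 + exp(−a(θ − b)))
P_1 = 1/(1+e^{1.4560}) = 0.1891
P_2 = 1/(1+e^{1.3580}) = 0.2046
P_3 = 1/(1+e^{2.1680}) = 0.1027
L = (1−P_1) × (1−P_2) × P_3 = 0.8109 × 0.7954 × 0.1027 = 0.06622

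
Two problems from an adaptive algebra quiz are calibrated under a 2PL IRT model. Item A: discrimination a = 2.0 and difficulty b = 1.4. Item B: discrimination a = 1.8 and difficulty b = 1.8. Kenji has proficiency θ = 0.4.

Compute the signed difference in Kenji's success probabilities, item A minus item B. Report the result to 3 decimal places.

P(θ) = 1 / (1 + exp(−a(θ − b)))
P_A = 0.1192
P_B = 0.0745
P_A − P_B = 0.0447

0.045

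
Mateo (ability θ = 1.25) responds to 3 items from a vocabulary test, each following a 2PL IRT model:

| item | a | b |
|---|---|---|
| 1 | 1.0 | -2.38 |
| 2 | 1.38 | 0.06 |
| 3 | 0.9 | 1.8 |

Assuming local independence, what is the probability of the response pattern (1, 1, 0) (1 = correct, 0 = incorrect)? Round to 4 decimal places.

0.5071

P(θ) = 1 / (1 + exp(−a(θ − b)))
P_1 = 1/(1+e^{-3.6300}) = 0.9742
P_2 = 1/(1+e^{-1.6422}) = 0.8378
P_3 = 1/(1+e^{0.4950}) = 0.3787
L = P_1 × P_2 × (1−P_3) = 0.9742 × 0.8378 × 0.6213 = 0.50709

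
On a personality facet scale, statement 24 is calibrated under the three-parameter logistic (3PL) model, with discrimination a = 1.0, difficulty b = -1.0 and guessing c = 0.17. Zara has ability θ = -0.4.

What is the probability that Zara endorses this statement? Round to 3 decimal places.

P(θ) = c + (1 − c) · 1 / (1 + exp(−a(θ − b)))
Exponent: 1.0 × (-0.4 − (-1.0)) = 0.6000
1/(1 + e^{-0.6000}) = 0.6457
P = 0.17 + 0.83 × 0.6457 = 0.7059

0.706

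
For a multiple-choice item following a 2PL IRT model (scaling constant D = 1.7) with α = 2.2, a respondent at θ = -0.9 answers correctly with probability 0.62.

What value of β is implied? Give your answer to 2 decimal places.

P(θ) = 1 / (1 + exp(−D·α(θ − β)))
logit(0.62) = ln(0.62/0.38) = 0.4895
β = θ − logit/(1.7·α) = -0.9 − 0.4895/3.7400 = -1.0309

-1.03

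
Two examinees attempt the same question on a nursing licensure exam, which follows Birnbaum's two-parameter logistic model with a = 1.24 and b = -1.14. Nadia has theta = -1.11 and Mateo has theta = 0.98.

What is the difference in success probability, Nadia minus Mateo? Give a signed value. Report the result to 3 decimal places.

-0.423

P(theta) = 1 / (1 + exp(−a(theta − b)))
P(Nadia) = 0.5093  [exponent 0.0372]
P(Mateo) = 0.9327  [exponent 2.6288]
Difference = 0.5093 − 0.9327 = -0.4234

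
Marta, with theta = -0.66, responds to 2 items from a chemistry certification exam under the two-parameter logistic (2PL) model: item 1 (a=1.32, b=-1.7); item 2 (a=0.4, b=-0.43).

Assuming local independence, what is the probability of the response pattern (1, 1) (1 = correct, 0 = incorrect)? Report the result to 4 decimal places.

0.3806

P(theta) = 1 / (1 + exp(−a(theta − b)))
P_1 = 1/(1+e^{-1.3728}) = 0.7978
P_2 = 1/(1+e^{0.0920}) = 0.4770
L = P_1 × P_2 = 0.7978 × 0.4770 = 0.38058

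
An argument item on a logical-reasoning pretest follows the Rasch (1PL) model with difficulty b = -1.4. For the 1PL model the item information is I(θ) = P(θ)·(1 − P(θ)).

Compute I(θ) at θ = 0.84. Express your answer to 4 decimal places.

0.0870

P = 1/(1+e^{-2.2400}) = 0.9038
P(1−P) = 0.9038 × 0.0962 = 0.0870
I = P(1−P) = 0.08696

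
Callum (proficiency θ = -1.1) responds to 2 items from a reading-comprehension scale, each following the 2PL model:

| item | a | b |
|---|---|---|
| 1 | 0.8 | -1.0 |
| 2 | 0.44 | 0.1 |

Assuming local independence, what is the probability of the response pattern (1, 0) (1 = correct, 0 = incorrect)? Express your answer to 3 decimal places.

P(θ) = 1 / (1 + exp(−a(θ − b)))
P_1 = 1/(1+e^{0.0800}) = 0.4800
P_2 = 1/(1+e^{0.5280}) = 0.3710
L = P_1 × (1−P_2) = 0.4800 × 0.6290 = 0.30193

0.302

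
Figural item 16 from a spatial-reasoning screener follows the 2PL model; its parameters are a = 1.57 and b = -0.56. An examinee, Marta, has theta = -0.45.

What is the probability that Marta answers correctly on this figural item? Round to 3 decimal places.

P(theta) = 1 / (1 + exp(−a(theta − b)))
Exponent: 1.57 × (-0.45 − (-0.56)) = 0.1727
1/(1 + e^{-0.1727}) = 0.5431

0.543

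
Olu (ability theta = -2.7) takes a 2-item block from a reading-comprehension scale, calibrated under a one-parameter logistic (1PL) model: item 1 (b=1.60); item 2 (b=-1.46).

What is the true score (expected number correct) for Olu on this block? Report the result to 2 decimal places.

P(theta) = 1 / (1 + exp(−(theta − b)))
P_1 = 1/(1+e^{4.3000}) = 0.0134
P_2 = 1/(1+e^{1.2400}) = 0.2244
E[score] = 0.0134 + 0.2244 = 0.2378

0.24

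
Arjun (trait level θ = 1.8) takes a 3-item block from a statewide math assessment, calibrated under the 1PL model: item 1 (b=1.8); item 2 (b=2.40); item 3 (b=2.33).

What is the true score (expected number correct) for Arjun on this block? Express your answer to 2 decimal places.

1.22

P(θ) = 1 / (1 + exp(−(θ − b)))
P_1 = 1/(1+e^{0.0000}) = 0.5000
P_2 = 1/(1+e^{0.6000}) = 0.3543
P_3 = 1/(1+e^{0.5300}) = 0.3705
E[score] = 0.5000 + 0.3543 + 0.3705 = 1.2249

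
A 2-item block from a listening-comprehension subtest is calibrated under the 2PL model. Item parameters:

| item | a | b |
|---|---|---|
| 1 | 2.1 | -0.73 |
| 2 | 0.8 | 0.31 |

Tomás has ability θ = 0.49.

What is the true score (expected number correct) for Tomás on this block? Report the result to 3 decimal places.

1.464

P(θ) = 1 / (1 + exp(−a(θ − b)))
P_1 = 1/(1+e^{-2.5620}) = 0.9284
P_2 = 1/(1+e^{-0.1440}) = 0.5359
E[score] = 0.9284 + 0.5359 = 1.4643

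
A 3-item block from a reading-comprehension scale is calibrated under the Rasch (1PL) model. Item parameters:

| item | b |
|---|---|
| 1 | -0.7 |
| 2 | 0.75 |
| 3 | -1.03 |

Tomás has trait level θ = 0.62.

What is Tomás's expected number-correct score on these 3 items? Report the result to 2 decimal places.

2.10

P(θ) = 1 / (1 + exp(−(θ − b)))
P_1 = 1/(1+e^{-1.3200}) = 0.7892
P_2 = 1/(1+e^{0.1300}) = 0.4675
P_3 = 1/(1+e^{-1.6500}) = 0.8389
E[score] = 0.7892 + 0.4675 + 0.8389 = 2.0956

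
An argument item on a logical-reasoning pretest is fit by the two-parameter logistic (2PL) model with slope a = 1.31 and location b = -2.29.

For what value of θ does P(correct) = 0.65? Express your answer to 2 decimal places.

P(θ) = 1 / (1 + exp(−a(θ − b)))
logit = ln(0.6500/0.3500) = 0.6190
θ = b + logit/(a) = -2.29 + 0.6190/1.3100 = -1.8175

-1.82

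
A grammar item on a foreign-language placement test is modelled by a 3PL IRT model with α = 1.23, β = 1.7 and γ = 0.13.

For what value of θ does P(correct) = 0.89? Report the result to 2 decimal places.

3.27

P(θ) = γ + (1 − γ) · 1 / (1 + exp(−α(θ − β)))
Remove guessing floor: (0.89 − 0.13)/(1 − 0.13) = 0.8736
logit = ln(0.8736/0.1264) = 1.9328
θ = β + logit/(α) = 1.7 + 1.9328/1.2300 = 3.2714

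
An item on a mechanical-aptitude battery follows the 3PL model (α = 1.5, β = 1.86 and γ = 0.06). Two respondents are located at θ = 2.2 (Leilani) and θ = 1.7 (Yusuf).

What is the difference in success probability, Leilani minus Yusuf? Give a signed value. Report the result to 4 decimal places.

0.1734

P(θ) = γ + (1 − γ) · 1 / (1 + exp(−α(θ − β)))
P(Leilani) = 0.6473  [exponent 0.5100]
P(Yusuf) = 0.4739  [exponent -0.2400]
Difference = 0.6473 − 0.4739 = 0.1734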